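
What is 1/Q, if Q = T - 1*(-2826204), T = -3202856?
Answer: -1/376652 ≈ -2.6550e-6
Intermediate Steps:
Q = -376652 (Q = -3202856 - 1*(-2826204) = -3202856 + 2826204 = -376652)
1/Q = 1/(-376652) = -1/376652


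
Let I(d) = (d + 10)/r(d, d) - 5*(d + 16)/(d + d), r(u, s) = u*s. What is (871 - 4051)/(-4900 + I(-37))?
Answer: 8706840/13420139 ≈ 0.64879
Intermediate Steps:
r(u, s) = s*u
I(d) = (10 + d)/d² - 5*(16 + d)/(2*d) (I(d) = (d + 10)/((d*d)) - 5*(d + 16)/(d + d) = (10 + d)/(d²) - 5*(16 + d)/(2*d) = (10 + d)/d² - 5*(16 + d)/(2*d))
(871 - 4051)/(-4900 + I(-37)) = (871 - 4051)/(-4900 + (-5/2 - 39/(-37) + 10/(-37)²)) = -3180/(-4900 + (-5/2 - 39*(-1/37) + 10*(1/1369))) = -3180/(-4900 + (-5/2 + 39/37 + 10/1369)) = -3180/(-4900 - 3939/2738) = -3180/(-13420139/2738) = -3180*(-2738/13420139) = 8706840/13420139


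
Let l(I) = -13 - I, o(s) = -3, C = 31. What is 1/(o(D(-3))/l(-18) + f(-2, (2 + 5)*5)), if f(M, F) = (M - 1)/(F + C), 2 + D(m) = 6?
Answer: -110/71 ≈ -1.5493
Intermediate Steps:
D(m) = 4 (D(m) = -2 + 6 = 4)
f(M, F) = (-1 + M)/(31 + F) (f(M, F) = (M - 1)/(F + 31) = (-1 + M)/(31 + F))
1/(o(D(-3))/l(-18) + f(-2, (2 + 5)*5)) = 1/(-3/(-13 - 1*(-18)) + (-1 - 2)/(31 + (2 + 5)*5)) = 1/(-3/(-13 + 18) - 3/(31 + 7*5)) = 1/(-3/5 - 3/(31 + 35)) = 1/(-3*1/5 - 3/66) = 1/(-3/5 + (1/66)*(-3)) = 1/(-3/5 - 1/22) = 1/(-71/110) = -110/71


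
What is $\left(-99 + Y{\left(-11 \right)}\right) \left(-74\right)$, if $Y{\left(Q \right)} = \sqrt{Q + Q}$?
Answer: $7326 - 74 i \sqrt{22} \approx 7326.0 - 347.09 i$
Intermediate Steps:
$Y{\left(Q \right)} = \sqrt{2} \sqrt{Q}$ ($Y{\left(Q \right)} = \sqrt{2 Q} = \sqrt{2} \sqrt{Q}$)
$\left(-99 + Y{\left(-11 \right)}\right) \left(-74\right) = \left(-99 + \sqrt{2} \sqrt{-11}\right) \left(-74\right) = \left(-99 + \sqrt{2} i \sqrt{11}\right) \left(-74\right) = \left(-99 + i \sqrt{22}\right) \left(-74\right) = 7326 - 74 i \sqrt{22}$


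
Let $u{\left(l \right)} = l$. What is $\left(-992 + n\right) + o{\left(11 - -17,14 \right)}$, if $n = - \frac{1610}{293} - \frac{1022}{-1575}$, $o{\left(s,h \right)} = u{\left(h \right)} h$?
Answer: $- \frac{52795772}{65925} \approx -800.85$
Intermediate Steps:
$o{\left(s,h \right)} = h^{2}$ ($o{\left(s,h \right)} = h h = h^{2}$)
$n = - \frac{319472}{65925}$ ($n = \left(-1610\right) \frac{1}{293} - - \frac{146}{225} = - \frac{1610}{293} + \frac{146}{225} = - \frac{319472}{65925} \approx -4.846$)
$\left(-992 + n\right) + o{\left(11 - -17,14 \right)} = \left(-992 - \frac{319472}{65925}\right) + 14^{2} = - \frac{65717072}{65925} + 196 = - \frac{52795772}{65925}$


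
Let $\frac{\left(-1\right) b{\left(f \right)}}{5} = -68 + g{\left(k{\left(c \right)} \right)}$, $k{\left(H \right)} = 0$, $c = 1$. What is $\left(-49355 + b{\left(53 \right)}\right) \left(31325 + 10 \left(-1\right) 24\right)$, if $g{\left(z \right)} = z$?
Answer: $-1523631275$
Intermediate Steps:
$b{\left(f \right)} = 340$ ($b{\left(f \right)} = - 5 \left(-68 + 0\right) = \left(-5\right) \left(-68\right) = 340$)
$\left(-49355 + b{\left(53 \right)}\right) \left(31325 + 10 \left(-1\right) 24\right) = \left(-49355 + 340\right) \left(31325 + 10 \left(-1\right) 24\right) = - 49015 \left(31325 - 240\right) = \left(-49015\right) 31085 = -1523631275$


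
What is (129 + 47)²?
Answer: 30976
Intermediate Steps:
(129 + 47)² = 176² = 30976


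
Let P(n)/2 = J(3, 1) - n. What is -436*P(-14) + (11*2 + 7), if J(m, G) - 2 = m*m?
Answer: -21771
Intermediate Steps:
J(m, G) = 2 + m² (J(m, G) = 2 + m*m = 2 + m²)
P(n) = 22 - 2*n (P(n) = 2*((2 + 3²) - n) = 2*((2 + 9) - n) = 2*(11 - n) = 22 - 2*n)
-436*P(-14) + (11*2 + 7) = -436*(22 - 2*(-14)) + (11*2 + 7) = -436*(22 + 28) + (22 + 7) = -436*50 + 29 = -21800 + 29 = -21771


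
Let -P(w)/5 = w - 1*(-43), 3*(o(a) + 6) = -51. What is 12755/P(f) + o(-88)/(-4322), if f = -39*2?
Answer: 11026227/151270 ≈ 72.891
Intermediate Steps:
o(a) = -23 (o(a) = -6 + (⅓)*(-51) = -6 - 17 = -23)
f = -78
P(w) = -215 - 5*w (P(w) = -5*(w - 1*(-43)) = -5*(w + 43) = -5*(43 + w) = -215 - 5*w)
12755/P(f) + o(-88)/(-4322) = 12755/(-215 - 5*(-78)) - 23/(-4322) = 12755/(-215 + 390) - 23*(-1/4322) = 12755/175 + 23/4322 = 12755*(1/175) + 23/4322 = 2551/35 + 23/4322 = 11026227/151270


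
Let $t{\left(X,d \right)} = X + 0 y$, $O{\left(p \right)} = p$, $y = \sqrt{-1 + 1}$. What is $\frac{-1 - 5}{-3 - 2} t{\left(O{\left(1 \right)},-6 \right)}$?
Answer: $\frac{6}{5} \approx 1.2$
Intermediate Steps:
$y = 0$ ($y = \sqrt{0} = 0$)
$t{\left(X,d \right)} = X$ ($t{\left(X,d \right)} = X + 0 \cdot 0 = X + 0 = X$)
$\frac{-1 - 5}{-3 - 2} t{\left(O{\left(1 \right)},-6 \right)} = \frac{-1 - 5}{-3 - 2} \cdot 1 = - \frac{6}{-5} \cdot 1 = \left(-6\right) \left(- \frac{1}{5}\right) 1 = \frac{6}{5} \cdot 1 = \frac{6}{5}$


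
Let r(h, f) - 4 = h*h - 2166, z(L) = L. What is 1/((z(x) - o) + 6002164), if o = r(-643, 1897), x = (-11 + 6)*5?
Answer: 1/5590852 ≈ 1.7886e-7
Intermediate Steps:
x = -25 (x = -5*5 = -25)
r(h, f) = -2162 + h² (r(h, f) = 4 + (h*h - 2166) = 4 + (h² - 2166) = 4 + (-2166 + h²) = -2162 + h²)
o = 411287 (o = -2162 + (-643)² = -2162 + 413449 = 411287)
1/((z(x) - o) + 6002164) = 1/((-25 - 1*411287) + 6002164) = 1/((-25 - 411287) + 6002164) = 1/(-411312 + 6002164) = 1/5590852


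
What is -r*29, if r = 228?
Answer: -6612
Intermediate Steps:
-r*29 = -1*228*29 = -228*29 = -6612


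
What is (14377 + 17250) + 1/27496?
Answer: 869615993/27496 ≈ 31627.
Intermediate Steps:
(14377 + 17250) + 1/27496 = 31627 + 1/27496 = 869615993/27496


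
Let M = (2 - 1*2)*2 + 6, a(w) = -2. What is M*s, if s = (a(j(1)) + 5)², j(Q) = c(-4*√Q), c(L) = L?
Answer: 54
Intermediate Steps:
j(Q) = -4*√Q
M = 6 (M = (2 - 2)*2 + 6 = 0*2 + 6 = 0 + 6 = 6)
s = 9 (s = (-2 + 5)² = 3² = 9)
M*s = 6*9 = 54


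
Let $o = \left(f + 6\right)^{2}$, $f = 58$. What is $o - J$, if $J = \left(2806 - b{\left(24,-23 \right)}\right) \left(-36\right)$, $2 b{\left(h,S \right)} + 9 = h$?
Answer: $104842$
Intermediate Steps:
$b{\left(h,S \right)} = - \frac{9}{2} + \frac{h}{2}$
$o = 4096$ ($o = \left(58 + 6\right)^{2} = 64^{2} = 4096$)
$J = -100746$ ($J = \left(2806 - \left(- \frac{9}{2} + \frac{1}{2} \cdot 24\right)\right) \left(-36\right) = \left(2806 - \left(- \frac{9}{2} + 12\right)\right) \left(-36\right) = \left(2806 - \frac{15}{2}\right) \left(-36\right) = \frac{5597}{2} \left(-36\right) = -100746$)
$o - J = 4096 - -100746 = 4096 + 100746 = 104842$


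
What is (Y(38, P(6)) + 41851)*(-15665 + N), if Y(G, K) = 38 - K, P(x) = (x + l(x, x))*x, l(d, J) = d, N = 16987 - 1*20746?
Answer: -812253408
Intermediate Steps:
N = -3759 (N = 16987 - 20746 = -3759)
P(x) = 2*x² (P(x) = (x + x)*x = (2*x)*x = 2*x²)
(Y(38, P(6)) + 41851)*(-15665 + N) = ((38 - 2*6²) + 41851)*(-15665 - 3759) = ((38 - 2*36) + 41851)*(-19424) = ((38 - 1*72) + 41851)*(-19424) = ((38 - 72) + 41851)*(-19424) = (-34 + 41851)*(-19424) = 41817*(-19424) = -812253408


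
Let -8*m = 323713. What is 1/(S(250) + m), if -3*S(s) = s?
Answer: -24/973139 ≈ -2.4662e-5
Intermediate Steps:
m = -323713/8 (m = -⅛*323713 = -323713/8 ≈ -40464.)
S(s) = -s/3
1/(S(250) + m) = 1/(-⅓*250 - 323713/8) = 1/(-250/3 - 323713/8) = 1/(-973139/24) = -24/973139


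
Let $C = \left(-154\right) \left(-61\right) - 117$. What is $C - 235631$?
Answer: $-226354$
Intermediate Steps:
$C = 9277$ ($C = 9394 - 117 = 9277$)
$C - 235631 = 9277 - 235631 = -226354$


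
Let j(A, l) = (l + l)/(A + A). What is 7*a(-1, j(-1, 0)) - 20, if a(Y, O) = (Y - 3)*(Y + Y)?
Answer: 36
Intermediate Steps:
j(A, l) = l/A (j(A, l) = (2*l)/((2*A)) = (2*l)*(1/(2*A)) = l/A)
a(Y, O) = 2*Y*(-3 + Y) (a(Y, O) = (-3 + Y)*(2*Y) = 2*Y*(-3 + Y))
7*a(-1, j(-1, 0)) - 20 = 7*(2*(-1)*(-3 - 1)) - 20 = 7*(2*(-1)*(-4)) - 20 = 7*8 - 20 = 56 - 20 = 36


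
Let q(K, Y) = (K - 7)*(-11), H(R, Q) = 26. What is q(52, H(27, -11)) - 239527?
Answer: -240022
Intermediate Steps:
q(K, Y) = 77 - 11*K (q(K, Y) = (-7 + K)*(-11) = 77 - 11*K)
q(52, H(27, -11)) - 239527 = (77 - 11*52) - 239527 = (77 - 572) - 239527 = -495 - 239527 = -240022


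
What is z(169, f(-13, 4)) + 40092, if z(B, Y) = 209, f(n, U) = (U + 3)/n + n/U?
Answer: 40301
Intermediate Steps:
f(n, U) = n/U + (3 + U)/n (f(n, U) = (3 + U)/n + n/U = n/U + (3 + U)/n)
z(169, f(-13, 4)) + 40092 = 209 + 40092 = 40301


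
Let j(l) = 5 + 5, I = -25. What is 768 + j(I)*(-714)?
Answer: -6372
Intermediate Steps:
j(l) = 10
768 + j(I)*(-714) = 768 + 10*(-714) = 768 - 7140 = -6372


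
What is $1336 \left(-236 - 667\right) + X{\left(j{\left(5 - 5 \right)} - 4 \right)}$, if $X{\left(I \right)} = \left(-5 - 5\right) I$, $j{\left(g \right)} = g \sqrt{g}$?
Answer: $-1206368$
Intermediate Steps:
$j{\left(g \right)} = g^{\frac{3}{2}}$
$X{\left(I \right)} = - 10 I$
$1336 \left(-236 - 667\right) + X{\left(j{\left(5 - 5 \right)} - 4 \right)} = 1336 \left(-236 - 667\right) - 10 \left(\left(5 - 5\right)^{\frac{3}{2}} - 4\right) = 1336 \left(-903\right) - 10 \left(\left(5 - 5\right)^{\frac{3}{2}} - 4\right) = -1206408 - 10 \left(0^{\frac{3}{2}} - 4\right) = -1206408 - 10 \left(0 - 4\right) = -1206408 - -40 = -1206408 + 40 = -1206368$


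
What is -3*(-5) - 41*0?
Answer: 15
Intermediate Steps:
-3*(-5) - 41*0 = 15 + 0 = 15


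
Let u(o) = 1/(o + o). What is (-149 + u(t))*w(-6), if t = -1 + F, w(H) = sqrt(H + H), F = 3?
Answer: -595*I*sqrt(3)/2 ≈ -515.29*I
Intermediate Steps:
w(H) = sqrt(2)*sqrt(H) (w(H) = sqrt(2*H) = sqrt(2)*sqrt(H))
t = 2 (t = -1 + 3 = 2)
u(o) = 1/(2*o)
(-149 + u(t))*w(-6) = (-149 + (1/2)/2)*(sqrt(2)*sqrt(-6)) = (-149 + (1/2)*(1/2))*(sqrt(2)*(I*sqrt(6))) = (-149 + 1/4)*(2*I*sqrt(3)) = -595*I*sqrt(3)/2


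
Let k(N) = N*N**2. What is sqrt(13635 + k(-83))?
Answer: 2*I*sqrt(139538) ≈ 747.1*I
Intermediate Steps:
k(N) = N**3
sqrt(13635 + k(-83)) = sqrt(13635 + (-83)**3) = sqrt(13635 - 571787) = sqrt(-558152) = 2*I*sqrt(139538)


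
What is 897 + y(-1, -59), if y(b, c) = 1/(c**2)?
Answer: 3122458/3481 ≈ 897.00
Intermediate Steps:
y(b, c) = c**(-2)
897 + y(-1, -59) = 897 + (-59)**(-2) = 897 + 1/3481 = 3122458/3481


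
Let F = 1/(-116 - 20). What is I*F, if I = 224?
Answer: -28/17 ≈ -1.6471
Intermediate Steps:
F = -1/136 (F = 1/(-136) = -1/136 ≈ -0.0073529)
I*F = 224*(-1/136) = -28/17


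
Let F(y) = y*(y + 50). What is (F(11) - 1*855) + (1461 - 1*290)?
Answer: 987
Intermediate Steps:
F(y) = y*(50 + y)
(F(11) - 1*855) + (1461 - 1*290) = (11*(50 + 11) - 1*855) + (1461 - 1*290) = (11*61 - 855) + (1461 - 290) = (671 - 855) + 1171 = -184 + 1171 = 987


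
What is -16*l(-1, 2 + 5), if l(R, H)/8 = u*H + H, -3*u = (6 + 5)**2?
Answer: 105728/3 ≈ 35243.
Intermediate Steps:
u = -121/3 (u = -(6 + 5)**2/3 = -1/3*11**2 = -1/3*121 = -121/3 ≈ -40.333)
l(R, H) = -944*H/3 (l(R, H) = 8*(-121*H/3 + H) = 8*(-118*H/3) = -944*H/3)
-16*l(-1, 2 + 5) = -(-15104)*(2 + 5)/3 = -(-15104)*7/3 = -16*(-6608/3) = 105728/3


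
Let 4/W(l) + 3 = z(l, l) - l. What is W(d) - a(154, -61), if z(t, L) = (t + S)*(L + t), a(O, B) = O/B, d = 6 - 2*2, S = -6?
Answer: 2990/1281 ≈ 2.3341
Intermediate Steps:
d = 2 (d = 6 - 4 = 2)
z(t, L) = (-6 + t)*(L + t) (z(t, L) = (t - 6)*(L + t) = (-6 + t)*(L + t))
W(l) = 4/(-3 - 13*l + 2*l**2) (W(l) = 4/(-3 + ((l**2 - 6*l - 6*l + l*l) - l)) = 4/(-3 + ((l**2 - 6*l - 6*l + l**2) - l)) = 4/(-3 + ((-12*l + 2*l**2) - l)) = 4/(-3 + (-13*l + 2*l**2)) = 4/(-3 - 13*l + 2*l**2))
W(d) - a(154, -61) = 4/(-3 - 13*2 + 2*2**2) - 154/(-61) = 4/(-3 - 26 + 2*4) - 154*(-1)/61 = 4/(-3 - 26 + 8) - 1*(-154/61) = 4/(-21) + 154/61 = 4*(-1/21) + 154/61 = -4/21 + 154/61 = 2990/1281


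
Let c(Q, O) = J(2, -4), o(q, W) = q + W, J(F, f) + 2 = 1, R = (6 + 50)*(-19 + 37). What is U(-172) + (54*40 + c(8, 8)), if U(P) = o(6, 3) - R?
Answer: 1160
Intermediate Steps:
R = 1008 (R = 56*18 = 1008)
J(F, f) = -1 (J(F, f) = -2 + 1 = -1)
o(q, W) = W + q
c(Q, O) = -1
U(P) = -999 (U(P) = (3 + 6) - 1*1008 = 9 - 1008 = -999)
U(-172) + (54*40 + c(8, 8)) = -999 + (54*40 - 1) = -999 + (2160 - 1) = -999 + 2159 = 1160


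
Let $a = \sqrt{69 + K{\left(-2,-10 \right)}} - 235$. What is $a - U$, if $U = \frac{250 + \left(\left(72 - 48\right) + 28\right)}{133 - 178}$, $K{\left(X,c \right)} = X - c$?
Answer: $- \frac{10273}{45} + \sqrt{77} \approx -219.51$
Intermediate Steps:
$U = - \frac{302}{45}$ ($U = \frac{250 + \left(24 + 28\right)}{-45} = \left(250 + 52\right) \left(- \frac{1}{45}\right) = 302 \left(- \frac{1}{45}\right) = - \frac{302}{45} \approx -6.7111$)
$a = -235 + \sqrt{77}$ ($a = \sqrt{69 - -8} - 235 = \sqrt{69 + \left(-2 + 10\right)} - 235 = \sqrt{69 + 8} - 235 = \sqrt{77} - 235 = -235 + \sqrt{77} \approx -226.23$)
$a - U = \left(-235 + \sqrt{77}\right) - - \frac{302}{45} = \left(-235 + \sqrt{77}\right) + \frac{302}{45} = - \frac{10273}{45} + \sqrt{77}$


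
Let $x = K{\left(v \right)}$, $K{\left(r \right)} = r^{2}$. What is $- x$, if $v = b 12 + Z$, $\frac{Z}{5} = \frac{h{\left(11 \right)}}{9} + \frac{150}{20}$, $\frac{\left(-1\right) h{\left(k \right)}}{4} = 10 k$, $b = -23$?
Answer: $- \frac{75568249}{324} \approx -2.3324 \cdot 10^{5}$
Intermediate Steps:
$h{\left(k \right)} = - 40 k$ ($h{\left(k \right)} = - 4 \cdot 10 k = - 40 k$)
$Z = - \frac{3725}{18}$ ($Z = 5 \left(\frac{\left(-40\right) 11}{9} + \frac{150}{20}\right) = 5 \left(\left(-440\right) \frac{1}{9} + 150 \cdot \frac{1}{20}\right) = 5 \left(- \frac{440}{9} + \frac{15}{2}\right) = 5 \left(- \frac{745}{18}\right) = - \frac{3725}{18} \approx -206.94$)
$v = - \frac{8693}{18}$ ($v = \left(-23\right) 12 - \frac{3725}{18} = -276 - \frac{3725}{18} = - \frac{8693}{18} \approx -482.94$)
$x = \frac{75568249}{324}$ ($x = \left(- \frac{8693}{18}\right)^{2} = \frac{75568249}{324} \approx 2.3324 \cdot 10^{5}$)
$- x = \left(-1\right) \frac{75568249}{324} = - \frac{75568249}{324}$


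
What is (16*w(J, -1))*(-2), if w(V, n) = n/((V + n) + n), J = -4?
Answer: -16/3 ≈ -5.3333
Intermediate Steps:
w(V, n) = n/(V + 2*n)
(16*w(J, -1))*(-2) = (16*(-1/(-4 + 2*(-1))))*(-2) = (16*(-1/(-4 - 2)))*(-2) = (16*(-1/(-6)))*(-2) = (16*(-1*(-⅙)))*(-2) = (16*(⅙))*(-2) = (8/3)*(-2) = -16/3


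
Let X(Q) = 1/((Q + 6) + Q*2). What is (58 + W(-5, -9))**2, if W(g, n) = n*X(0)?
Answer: 12769/4 ≈ 3192.3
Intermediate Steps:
X(Q) = 1/(6 + 3*Q) (X(Q) = 1/((6 + Q) + 2*Q) = 1/(6 + 3*Q))
W(g, n) = n/6 (W(g, n) = n*(1/(3*(2 + 0))) = n*((1/3)/2) = n*((1/3)*(1/2)) = n*(1/6) = n/6)
(58 + W(-5, -9))**2 = (58 + (1/6)*(-9))**2 = (58 - 3/2)**2 = (113/2)**2 = 12769/4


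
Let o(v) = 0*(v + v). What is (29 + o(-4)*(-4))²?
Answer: 841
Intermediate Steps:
o(v) = 0 (o(v) = 0*(2*v) = 0)
(29 + o(-4)*(-4))² = (29 + 0*(-4))² = (29 + 0)² = 29² = 841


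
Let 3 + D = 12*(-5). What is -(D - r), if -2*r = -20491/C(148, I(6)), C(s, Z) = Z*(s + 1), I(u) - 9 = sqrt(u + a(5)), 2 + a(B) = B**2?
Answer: 1160667/15496 - 20491*sqrt(29)/15496 ≈ 67.780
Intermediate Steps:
a(B) = -2 + B**2
D = -63 (D = -3 + 12*(-5) = -3 - 60 = -63)
I(u) = 9 + sqrt(23 + u) (I(u) = 9 + sqrt(u + (-2 + 5**2)) = 9 + sqrt(u + (-2 + 25)) = 9 + sqrt(u + 23) = 9 + sqrt(23 + u))
C(s, Z) = Z*(1 + s)
r = 20491/(2*(1341 + 149*sqrt(29))) (r = -(-20491)/(2*((9 + sqrt(23 + 6))*(1 + 148))) = -(-20491)/(2*((9 + sqrt(29))*149)) = -(-20491)/(2*(1341 + 149*sqrt(29))) = 20491/(2*(1341 + 149*sqrt(29))) ≈ 4.7800)
-(D - r) = -(-63 - (184419/15496 - 20491*sqrt(29)/15496)) = -(-63 + (-184419/15496 + 20491*sqrt(29)/15496)) = -(-1160667/15496 + 20491*sqrt(29)/15496) = 1160667/15496 - 20491*sqrt(29)/15496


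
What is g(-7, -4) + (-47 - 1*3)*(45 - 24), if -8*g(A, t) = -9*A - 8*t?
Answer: -8495/8 ≈ -1061.9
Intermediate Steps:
g(A, t) = t + 9*A/8 (g(A, t) = -(-9*A - 8*t)/8 = t + 9*A/8)
g(-7, -4) + (-47 - 1*3)*(45 - 24) = (-4 + (9/8)*(-7)) + (-47 - 1*3)*(45 - 24) = (-4 - 63/8) + (-47 - 3)*21 = -95/8 - 50*21 = -95/8 - 1050 = -8495/8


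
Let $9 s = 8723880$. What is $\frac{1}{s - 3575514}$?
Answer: $- \frac{1}{2606194} \approx -3.837 \cdot 10^{-7}$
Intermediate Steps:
$s = 969320$ ($s = \frac{1}{9} \cdot 8723880 = 969320$)
$\frac{1}{s - 3575514} = \frac{1}{969320 - 3575514} = \frac{1}{-2606194} = - \frac{1}{2606194}$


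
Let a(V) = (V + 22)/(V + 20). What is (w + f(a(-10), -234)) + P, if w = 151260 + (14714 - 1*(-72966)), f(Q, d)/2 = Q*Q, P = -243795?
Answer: -121303/25 ≈ -4852.1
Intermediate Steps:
a(V) = (22 + V)/(20 + V)
f(Q, d) = 2*Q**2 (f(Q, d) = 2*(Q*Q) = 2*Q**2)
w = 238940 (w = 151260 + (14714 + 72966) = 151260 + 87680 = 238940)
(w + f(a(-10), -234)) + P = (238940 + 2*((22 - 10)/(20 - 10))**2) - 243795 = (238940 + 2*(12/10)**2) - 243795 = (238940 + 2*((1/10)*12)**2) - 243795 = (238940 + 2*(6/5)**2) - 243795 = (238940 + 2*(36/25)) - 243795 = (238940 + 72/25) - 243795 = 5973572/25 - 243795 = -121303/25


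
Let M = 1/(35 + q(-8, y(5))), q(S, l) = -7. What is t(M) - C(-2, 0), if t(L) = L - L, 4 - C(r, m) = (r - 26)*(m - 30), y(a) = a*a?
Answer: 836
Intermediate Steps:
y(a) = a**2
C(r, m) = 4 - (-30 + m)*(-26 + r) (C(r, m) = 4 - (r - 26)*(m - 30) = 4 - (-26 + r)*(-30 + m) = 4 - (-30 + m)*(-26 + r))
M = 1/28 (M = 1/(35 - 7) = 1/28 ≈ 0.035714)
t(L) = 0
t(M) - C(-2, 0) = 0 - (-776 + 26*0 + 30*(-2) - 1*0*(-2)) = 0 - (-776 + 0 - 60 + 0) = 0 - 1*(-836) = 0 + 836 = 836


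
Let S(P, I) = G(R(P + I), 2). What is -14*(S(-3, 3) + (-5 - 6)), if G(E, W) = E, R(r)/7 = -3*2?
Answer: 742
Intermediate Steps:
R(r) = -42 (R(r) = 7*(-3*2) = 7*(-6) = -42)
S(P, I) = -42
-14*(S(-3, 3) + (-5 - 6)) = -14*(-42 + (-5 - 6)) = -14*(-42 - 11) = -14*(-53) = 742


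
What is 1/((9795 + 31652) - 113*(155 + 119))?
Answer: 1/10485 ≈ 9.5374e-5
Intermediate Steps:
1/((9795 + 31652) - 113*(155 + 119)) = 1/(41447 - 113*274) = 1/(41447 - 30962) = 1/10485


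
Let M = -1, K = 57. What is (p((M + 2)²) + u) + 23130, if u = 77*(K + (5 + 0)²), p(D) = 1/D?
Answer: 29445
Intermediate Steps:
u = 6314 (u = 77*(57 + (5 + 0)²) = 77*(57 + 5²) = 77*(57 + 25) = 77*82 = 6314)
(p((M + 2)²) + u) + 23130 = (1/((-1 + 2)²) + 6314) + 23130 = (1/(1²) + 6314) + 23130 = (1/1 + 6314) + 23130 = (1 + 6314) + 23130 = 6315 + 23130 = 29445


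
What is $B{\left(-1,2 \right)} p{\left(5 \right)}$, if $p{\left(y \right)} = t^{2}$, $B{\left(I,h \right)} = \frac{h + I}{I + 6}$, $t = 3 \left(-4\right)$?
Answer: $\frac{144}{5} \approx 28.8$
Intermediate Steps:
$t = -12$
$B{\left(I,h \right)} = \frac{I + h}{6 + I}$
$p{\left(y \right)} = 144$ ($p{\left(y \right)} = \left(-12\right)^{2} = 144$)
$B{\left(-1,2 \right)} p{\left(5 \right)} = \frac{-1 + 2}{6 - 1} \cdot 144 = \frac{1}{5} \cdot 1 \cdot 144 = \frac{1}{5} \cdot 144 = \frac{144}{5}$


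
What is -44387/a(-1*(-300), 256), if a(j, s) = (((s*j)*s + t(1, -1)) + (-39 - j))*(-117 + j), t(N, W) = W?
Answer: -44387/3597864180 ≈ -1.2337e-5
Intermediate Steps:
a(j, s) = (-117 + j)*(-40 - j + j*s²) (a(j, s) = (((s*j)*s - 1) + (-39 - j))*(-117 + j) = (((j*s)*s - 1) + (-39 - j))*(-117 + j) = ((j*s² - 1) + (-39 - j))*(-117 + j) = ((-1 + j*s²) + (-39 - j))*(-117 + j) = (-40 - j + j*s²)*(-117 + j) = (-117 + j)*(-40 - j + j*s²))
-44387/a(-1*(-300), 256) = -44387/(4680 - (-1*(-300))² + 77*(-1*(-300)) + (-1*(-300))²*256² - 117*(-1*(-300))*256²) = -44387/(4680 - 1*300² + 77*300 + 300²*65536 - 117*300*65536) = -44387/(4680 - 1*90000 + 23100 + 90000*65536 - 2300313600) = -44387/(4680 - 90000 + 23100 + 5898240000 - 2300313600) = -44387/3597864180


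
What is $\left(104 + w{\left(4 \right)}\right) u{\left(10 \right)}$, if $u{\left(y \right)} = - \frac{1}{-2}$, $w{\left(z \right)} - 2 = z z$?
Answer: $61$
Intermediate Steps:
$w{\left(z \right)} = 2 + z^{2}$ ($w{\left(z \right)} = 2 + z z = 2 + z^{2}$)
$u{\left(y \right)} = \frac{1}{2}$ ($u{\left(y \right)} = \left(-1\right) \left(- \frac{1}{2}\right) = \frac{1}{2}$)
$\left(104 + w{\left(4 \right)}\right) u{\left(10 \right)} = \left(104 + \left(2 + 4^{2}\right)\right) \frac{1}{2} = \left(104 + \left(2 + 16\right)\right) \frac{1}{2} = \left(104 + 18\right) \frac{1}{2} = 122 \cdot \frac{1}{2} = 61$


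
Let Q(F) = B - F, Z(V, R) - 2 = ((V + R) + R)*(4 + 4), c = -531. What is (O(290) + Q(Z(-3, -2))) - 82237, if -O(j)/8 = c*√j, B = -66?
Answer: -82249 + 4248*√290 ≈ -9908.2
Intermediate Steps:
Z(V, R) = 2 + 8*V + 16*R (Z(V, R) = 2 + ((V + R) + R)*(4 + 4) = 2 + ((R + V) + R)*8 = 2 + (V + 2*R)*8 = 2 + (8*V + 16*R) = 2 + 8*V + 16*R)
Q(F) = -66 - F
O(j) = 4248*√j (O(j) = -(-4248)*√j = 4248*√j)
(O(290) + Q(Z(-3, -2))) - 82237 = (4248*√290 + (-66 - (2 + 8*(-3) + 16*(-2)))) - 82237 = (4248*√290 + (-66 - (2 - 24 - 32))) - 82237 = (4248*√290 + (-66 - 1*(-54))) - 82237 = (4248*√290 + (-66 + 54)) - 82237 = (4248*√290 - 12) - 82237 = (-12 + 4248*√290) - 82237 = -82249 + 4248*√290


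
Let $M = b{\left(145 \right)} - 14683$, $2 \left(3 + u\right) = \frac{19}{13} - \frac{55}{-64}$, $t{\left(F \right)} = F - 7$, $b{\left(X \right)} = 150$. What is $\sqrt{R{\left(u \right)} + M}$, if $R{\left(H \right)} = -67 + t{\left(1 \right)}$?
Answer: $i \sqrt{14606} \approx 120.86 i$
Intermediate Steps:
$t{\left(F \right)} = -7 + F$
$u = - \frac{3061}{1664}$ ($u = -3 + \frac{\frac{19}{13} - \frac{55}{-64}}{2} = -3 + \frac{19 \cdot \frac{1}{13} - - \frac{55}{64}}{2} = -3 + \frac{\frac{19}{13} + \frac{55}{64}}{2} = -3 + \frac{1}{2} \cdot \frac{1931}{832} = -3 + \frac{1931}{1664} = - \frac{3061}{1664} \approx -1.8395$)
$R{\left(H \right)} = -73$ ($R{\left(H \right)} = -67 + \left(-7 + 1\right) = -67 - 6 = -73$)
$M = -14533$ ($M = 150 - 14683 = -14533$)
$\sqrt{R{\left(u \right)} + M} = \sqrt{-73 - 14533} = \sqrt{-14606} = i \sqrt{14606}$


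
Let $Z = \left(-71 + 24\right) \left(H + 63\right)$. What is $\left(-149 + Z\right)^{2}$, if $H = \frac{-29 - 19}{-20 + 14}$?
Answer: $12152196$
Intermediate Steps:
$H = 8$ ($H = - \frac{48}{-6} = \left(-48\right) \left(- \frac{1}{6}\right) = 8$)
$Z = -3337$ ($Z = \left(-71 + 24\right) \left(8 + 63\right) = \left(-47\right) 71 = -3337$)
$\left(-149 + Z\right)^{2} = \left(-149 - 3337\right)^{2} = \left(-3486\right)^{2} = 12152196$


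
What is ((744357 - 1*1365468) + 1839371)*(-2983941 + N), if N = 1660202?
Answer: -1612658274140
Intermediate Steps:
((744357 - 1*1365468) + 1839371)*(-2983941 + N) = ((744357 - 1*1365468) + 1839371)*(-2983941 + 1660202) = ((744357 - 1365468) + 1839371)*(-1323739) = (-621111 + 1839371)*(-1323739) = 1218260*(-1323739) = -1612658274140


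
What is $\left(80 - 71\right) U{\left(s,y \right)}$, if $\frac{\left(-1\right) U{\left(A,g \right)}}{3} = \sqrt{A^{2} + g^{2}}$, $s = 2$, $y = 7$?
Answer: $- 27 \sqrt{53} \approx -196.56$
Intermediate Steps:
$U{\left(A,g \right)} = - 3 \sqrt{A^{2} + g^{2}}$
$\left(80 - 71\right) U{\left(s,y \right)} = \left(80 - 71\right) \left(- 3 \sqrt{2^{2} + 7^{2}}\right) = 9 \left(- 3 \sqrt{4 + 49}\right) = 9 \left(- 3 \sqrt{53}\right) = - 27 \sqrt{53}$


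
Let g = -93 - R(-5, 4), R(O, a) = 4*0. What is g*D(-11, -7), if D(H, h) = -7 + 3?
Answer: 372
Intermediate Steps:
D(H, h) = -4
R(O, a) = 0
g = -93 (g = -93 - 1*0 = -93 + 0 = -93)
g*D(-11, -7) = -93*(-4) = 372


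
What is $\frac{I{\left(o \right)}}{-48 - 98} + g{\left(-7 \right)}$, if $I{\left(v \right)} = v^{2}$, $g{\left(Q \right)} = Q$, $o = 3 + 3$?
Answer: $- \frac{529}{73} \approx -7.2466$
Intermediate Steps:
$o = 6$
$\frac{I{\left(o \right)}}{-48 - 98} + g{\left(-7 \right)} = \frac{6^{2}}{-48 - 98} - 7 = \frac{1}{-146} \cdot 36 - 7 = \left(- \frac{1}{146}\right) 36 - 7 = - \frac{18}{73} - 7 = - \frac{529}{73}$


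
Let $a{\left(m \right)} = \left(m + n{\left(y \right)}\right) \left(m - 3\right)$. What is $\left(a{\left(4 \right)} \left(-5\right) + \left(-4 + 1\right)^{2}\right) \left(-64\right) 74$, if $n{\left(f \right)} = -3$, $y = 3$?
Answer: $-18944$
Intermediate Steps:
$a{\left(m \right)} = \left(-3 + m\right)^{2}$ ($a{\left(m \right)} = \left(m - 3\right) \left(m - 3\right) = \left(-3 + m\right) \left(-3 + m\right) = \left(-3 + m\right)^{2}$)
$\left(a{\left(4 \right)} \left(-5\right) + \left(-4 + 1\right)^{2}\right) \left(-64\right) 74 = \left(\left(9 + 4^{2} - 24\right) \left(-5\right) + \left(-4 + 1\right)^{2}\right) \left(-64\right) 74 = \left(\left(9 + 16 - 24\right) \left(-5\right) + \left(-3\right)^{2}\right) \left(-64\right) 74 = \left(1 \left(-5\right) + 9\right) \left(-64\right) 74 = \left(-5 + 9\right) \left(-64\right) 74 = 4 \left(-64\right) 74 = \left(-256\right) 74 = -18944$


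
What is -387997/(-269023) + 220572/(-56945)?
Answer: -37244451991/15319514735 ≈ -2.4312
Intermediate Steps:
-387997/(-269023) + 220572/(-56945) = -387997*(-1/269023) + 220572*(-1/56945) = 387997/269023 - 220572/56945 = -37244451991/15319514735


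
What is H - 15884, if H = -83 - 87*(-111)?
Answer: -6310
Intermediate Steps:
H = 9574 (H = -83 + 9657 = 9574)
H - 15884 = 9574 - 15884 = -6310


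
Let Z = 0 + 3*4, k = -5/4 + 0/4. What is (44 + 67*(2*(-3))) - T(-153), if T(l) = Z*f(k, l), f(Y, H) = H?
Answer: 1478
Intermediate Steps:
k = -5/4 (k = -5*1/4 + 0*(1/4) = -5/4 + 0 = -5/4 ≈ -1.2500)
Z = 12 (Z = 0 + 12 = 12)
T(l) = 12*l
(44 + 67*(2*(-3))) - T(-153) = (44 + 67*(2*(-3))) - 12*(-153) = (44 + 67*(-6)) - 1*(-1836) = (44 - 402) + 1836 = -358 + 1836 = 1478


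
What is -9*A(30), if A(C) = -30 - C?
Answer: 540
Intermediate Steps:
-9*A(30) = -9*(-30 - 1*30) = -9*(-30 - 30) = -9*(-60) = 540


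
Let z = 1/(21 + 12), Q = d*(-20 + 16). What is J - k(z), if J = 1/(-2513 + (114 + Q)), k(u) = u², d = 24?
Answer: -3584/2717055 ≈ -0.0013191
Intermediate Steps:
Q = -96 (Q = 24*(-20 + 16) = 24*(-4) = -96)
z = 1/33 ≈ 0.030303
J = -1/2495 (J = 1/(-2513 + (114 - 96)) = 1/(-2513 + 18) = 1/(-2495) = -1/2495 ≈ -0.00040080)
J - k(z) = -1/2495 - (1/33)² = -1/2495 - 1*1/1089 = -1/2495 - 1/1089 = -3584/2717055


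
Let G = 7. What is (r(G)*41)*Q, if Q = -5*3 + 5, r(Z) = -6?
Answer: 2460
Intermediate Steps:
Q = -10 (Q = -15 + 5 = -10)
(r(G)*41)*Q = -6*41*(-10) = -246*(-10) = 2460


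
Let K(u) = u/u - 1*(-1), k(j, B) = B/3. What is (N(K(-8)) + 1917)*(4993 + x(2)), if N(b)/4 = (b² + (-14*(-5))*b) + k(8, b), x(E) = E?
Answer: 12465855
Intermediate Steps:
k(j, B) = B/3 (k(j, B) = B*(⅓) = B/3)
K(u) = 2 (K(u) = 1 + 1 = 2)
N(b) = 4*b² + 844*b/3 (N(b) = 4*((b² + (-14*(-5))*b) + b/3) = 4*((b² + 70*b) + b/3) = 4*(b² + 211*b/3) = 4*b² + 844*b/3)
(N(K(-8)) + 1917)*(4993 + x(2)) = ((4/3)*2*(211 + 3*2) + 1917)*(4993 + 2) = ((4/3)*2*(211 + 6) + 1917)*4995 = ((4/3)*2*217 + 1917)*4995 = (1736/3 + 1917)*4995 = (7487/3)*4995 = 12465855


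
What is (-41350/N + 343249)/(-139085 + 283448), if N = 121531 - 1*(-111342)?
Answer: 26644461009/11206081633 ≈ 2.3777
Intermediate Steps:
N = 232873 (N = 121531 + 111342 = 232873)
(-41350/N + 343249)/(-139085 + 283448) = (-41350/232873 + 343249)/(-139085 + 283448) = (-41350*1/232873 + 343249)/144363 = (-41350/232873 + 343249)*(1/144363) = (79933383027/232873)*(1/144363) = 26644461009/11206081633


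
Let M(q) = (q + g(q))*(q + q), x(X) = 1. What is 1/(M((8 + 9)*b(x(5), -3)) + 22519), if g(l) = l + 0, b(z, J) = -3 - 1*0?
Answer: 1/32923 ≈ 3.0374e-5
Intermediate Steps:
b(z, J) = -3 (b(z, J) = -3 + 0 = -3)
g(l) = l
M(q) = 4*q² (M(q) = (q + q)*(q + q) = (2*q)*(2*q) = 4*q²)
1/(M((8 + 9)*b(x(5), -3)) + 22519) = 1/(4*((8 + 9)*(-3))² + 22519) = 1/(4*(17*(-3))² + 22519) = 1/(4*(-51)² + 22519) = 1/(4*2601 + 22519) = 1/(10404 + 22519) = 1/32923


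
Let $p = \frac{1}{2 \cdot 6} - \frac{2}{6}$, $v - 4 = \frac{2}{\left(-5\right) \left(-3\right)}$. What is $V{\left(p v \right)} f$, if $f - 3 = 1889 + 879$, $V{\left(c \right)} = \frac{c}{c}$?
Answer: $2771$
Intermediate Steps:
$v = \frac{62}{15}$ ($v = 4 + \frac{2}{\left(-5\right) \left(-3\right)} = 4 + \frac{2}{15} = \frac{62}{15} \approx 4.1333$)
$p = - \frac{1}{4}$ ($p = \frac{1}{2} \cdot \frac{1}{6} - \frac{1}{3} = \frac{1}{12} - \frac{1}{3} = - \frac{1}{4} \approx -0.25$)
$V{\left(c \right)} = 1$
$f = 2771$ ($f = 3 + \left(1889 + 879\right) = 3 + 2768 = 2771$)
$V{\left(p v \right)} f = 1 \cdot 2771 = 2771$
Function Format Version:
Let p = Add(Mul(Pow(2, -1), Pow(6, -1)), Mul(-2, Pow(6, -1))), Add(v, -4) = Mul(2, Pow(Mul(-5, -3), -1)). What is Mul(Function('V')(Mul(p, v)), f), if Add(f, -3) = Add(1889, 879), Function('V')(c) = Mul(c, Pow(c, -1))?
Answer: 2771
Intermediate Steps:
v = Rational(62, 15) (v = Add(4, Mul(2, Pow(Mul(-5, -3), -1))) = Add(4, Mul(2, Pow(15, -1))) = Add(4, Mul(2, Rational(1, 15))) = Add(4, Rational(2, 15)) = Rational(62, 15) ≈ 4.1333)
p = Rational(-1, 4) (p = Add(Mul(Rational(1, 2), Rational(1, 6)), Mul(-2, Rational(1, 6))) = Add(Rational(1, 12), Rational(-1, 3)) = Rational(-1, 4) ≈ -0.25000)
Function('V')(c) = 1
f = 2771 (f = Add(3, Add(1889, 879)) = Add(3, 2768) = 2771)
Mul(Function('V')(Mul(p, v)), f) = Mul(1, 2771) = 2771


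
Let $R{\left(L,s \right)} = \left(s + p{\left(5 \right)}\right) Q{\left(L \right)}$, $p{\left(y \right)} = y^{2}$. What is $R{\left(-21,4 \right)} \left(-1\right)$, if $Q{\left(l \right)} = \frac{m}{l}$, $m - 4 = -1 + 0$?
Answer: $\frac{29}{7} \approx 4.1429$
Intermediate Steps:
$m = 3$ ($m = 4 + \left(-1 + 0\right) = 4 - 1 = 3$)
$Q{\left(l \right)} = \frac{3}{l}$
$R{\left(L,s \right)} = \frac{3 \left(25 + s\right)}{L}$ ($R{\left(L,s \right)} = \left(s + 5^{2}\right) \frac{3}{L} = \left(s + 25\right) \frac{3}{L} = \left(25 + s\right) \frac{3}{L} = \frac{3 \left(25 + s\right)}{L}$)
$R{\left(-21,4 \right)} \left(-1\right) = \frac{3 \left(25 + 4\right)}{-21} \left(-1\right) = 3 \left(- \frac{1}{21}\right) 29 \left(-1\right) = \left(- \frac{29}{7}\right) \left(-1\right) = \frac{29}{7}$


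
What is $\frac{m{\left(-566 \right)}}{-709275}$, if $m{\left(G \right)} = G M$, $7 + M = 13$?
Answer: $\frac{1132}{236425} \approx 0.004788$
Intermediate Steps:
$M = 6$ ($M = -7 + 13 = 6$)
$m{\left(G \right)} = 6 G$ ($m{\left(G \right)} = G 6 = 6 G$)
$\frac{m{\left(-566 \right)}}{-709275} = \frac{6 \left(-566\right)}{-709275} = \left(-3396\right) \left(- \frac{1}{709275}\right) = \frac{1132}{236425}$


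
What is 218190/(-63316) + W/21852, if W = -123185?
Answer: -3141867335/345895308 ≈ -9.0833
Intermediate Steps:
218190/(-63316) + W/21852 = 218190/(-63316) - 123185/21852 = 218190*(-1/63316) - 123185*1/21852 = -109095/31658 - 123185/21852 = -3141867335/345895308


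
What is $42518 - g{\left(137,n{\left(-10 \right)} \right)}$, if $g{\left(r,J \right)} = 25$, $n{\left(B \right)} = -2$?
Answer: $42493$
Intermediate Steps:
$42518 - g{\left(137,n{\left(-10 \right)} \right)} = 42518 - 25 = 42493$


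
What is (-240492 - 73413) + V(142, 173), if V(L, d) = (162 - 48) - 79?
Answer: -313870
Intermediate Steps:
V(L, d) = 35 (V(L, d) = 114 - 79 = 35)
(-240492 - 73413) + V(142, 173) = (-240492 - 73413) + 35 = -313905 + 35 = -313870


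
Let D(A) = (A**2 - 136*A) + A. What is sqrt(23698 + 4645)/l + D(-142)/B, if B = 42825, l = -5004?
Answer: 39334/42825 - sqrt(28343)/5004 ≈ 0.88484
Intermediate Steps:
D(A) = A**2 - 135*A
sqrt(23698 + 4645)/l + D(-142)/B = sqrt(23698 + 4645)/(-5004) - 142*(-135 - 142)/42825 = sqrt(28343)*(-1/5004) - 142*(-277)*(1/42825) = -sqrt(28343)/5004 + 39334*(1/42825) = -sqrt(28343)/5004 + 39334/42825 = 39334/42825 - sqrt(28343)/5004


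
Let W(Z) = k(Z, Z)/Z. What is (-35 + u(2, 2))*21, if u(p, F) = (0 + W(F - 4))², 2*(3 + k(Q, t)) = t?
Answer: -651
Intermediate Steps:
k(Q, t) = -3 + t/2
W(Z) = (-3 + Z/2)/Z
u(p, F) = (-10 + F)²/(4*(-4 + F)²) (u(p, F) = (0 + (-6 + (F - 4))/(2*(F - 4)))² = (0 + (-6 + (-4 + F))/(2*(-4 + F)))² = (0 + (-10 + F)/(2*(-4 + F)))² = ((-10 + F)/(2*(-4 + F)))² = (-10 + F)²/(4*(-4 + F)²))
(-35 + u(2, 2))*21 = (-35 + (-10 + 2)²/(4*(-4 + 2)²))*21 = (-35 + (¼)*(-8)²/(-2)²)*21 = (-35 + (¼)*64*(¼))*21 = (-35 + 4)*21 = -31*21 = -651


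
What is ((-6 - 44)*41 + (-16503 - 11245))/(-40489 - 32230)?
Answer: 29798/72719 ≈ 0.40977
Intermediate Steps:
((-6 - 44)*41 + (-16503 - 11245))/(-40489 - 32230) = (-50*41 - 27748)/(-72719) = (-2050 - 27748)*(-1/72719) = -29798*(-1/72719) = 29798/72719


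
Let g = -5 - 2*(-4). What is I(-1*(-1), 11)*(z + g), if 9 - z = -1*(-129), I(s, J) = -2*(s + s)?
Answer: 468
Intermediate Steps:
I(s, J) = -4*s
z = -120 (z = 9 - (-1)*(-129) = 9 - 1*129 = 9 - 129 = -120)
g = 3 (g = -5 + 8 = 3)
I(-1*(-1), 11)*(z + g) = (-(-4)*(-1))*(-120 + 3) = -4*1*(-117) = -4*(-117) = 468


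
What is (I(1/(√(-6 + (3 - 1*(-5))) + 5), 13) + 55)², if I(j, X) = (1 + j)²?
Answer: 892880433/279841 - 3346672*√2/279841 ≈ 3173.8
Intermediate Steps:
(I(1/(√(-6 + (3 - 1*(-5))) + 5), 13) + 55)² = ((1 + 1/(√(-6 + (3 - 1*(-5))) + 5))² + 55)² = ((1 + 1/(√(-6 + (3 + 5)) + 5))² + 55)² = ((1 + 1/(√(-6 + 8) + 5))² + 55)² = ((1 + 1/(√2 + 5))² + 55)² = ((1 + 1/(5 + √2))² + 55)² = (55 + (1 + 1/(5 + √2))²)²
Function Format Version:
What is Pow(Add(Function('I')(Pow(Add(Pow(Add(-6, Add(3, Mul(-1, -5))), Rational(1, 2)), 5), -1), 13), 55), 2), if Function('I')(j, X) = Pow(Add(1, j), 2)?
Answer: Add(Rational(892880433, 279841), Mul(Rational(-3346672, 279841), Pow(2, Rational(1, 2)))) ≈ 3173.8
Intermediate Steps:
Pow(Add(Function('I')(Pow(Add(Pow(Add(-6, Add(3, Mul(-1, -5))), Rational(1, 2)), 5), -1), 13), 55), 2) = Pow(Add(Pow(Add(1, Pow(Add(Pow(Add(-6, Add(3, Mul(-1, -5))), Rational(1, 2)), 5), -1)), 2), 55), 2) = Pow(Add(Pow(Add(1, Pow(Add(Pow(Add(-6, Add(3, 5)), Rational(1, 2)), 5), -1)), 2), 55), 2) = Pow(Add(Pow(Add(1, Pow(Add(Pow(Add(-6, 8), Rational(1, 2)), 5), -1)), 2), 55), 2) = Pow(Add(Pow(Add(1, Pow(Add(Pow(2, Rational(1, 2)), 5), -1)), 2), 55), 2) = Pow(Add(Pow(Add(1, Pow(Add(5, Pow(2, Rational(1, 2))), -1)), 2), 55), 2) = Pow(Add(55, Pow(Add(1, Pow(Add(5, Pow(2, Rational(1, 2))), -1)), 2)), 2)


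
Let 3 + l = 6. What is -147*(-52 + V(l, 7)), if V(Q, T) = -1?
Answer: 7791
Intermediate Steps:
l = 3 (l = -3 + 6 = 3)
-147*(-52 + V(l, 7)) = -147*(-52 - 1) = -147*(-53) = 7791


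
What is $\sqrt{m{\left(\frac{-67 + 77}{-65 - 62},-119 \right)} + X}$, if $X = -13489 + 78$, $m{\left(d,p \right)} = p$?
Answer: $i \sqrt{13530} \approx 116.32 i$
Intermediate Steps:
$X = -13411$
$\sqrt{m{\left(\frac{-67 + 77}{-65 - 62},-119 \right)} + X} = \sqrt{-119 - 13411} = \sqrt{-13530} = i \sqrt{13530}$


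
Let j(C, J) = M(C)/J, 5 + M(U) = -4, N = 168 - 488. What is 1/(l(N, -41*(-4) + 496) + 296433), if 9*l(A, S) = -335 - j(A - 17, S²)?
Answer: 435600/129110000801 ≈ 3.3739e-6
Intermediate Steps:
N = -320
M(U) = -9 (M(U) = -5 - 4 = -9)
j(C, J) = -9/J
l(A, S) = -335/9 + S⁻² (l(A, S) = (-335 - (-9)/(S²))/9 = (-335 - (-9)/S²)/9 = (-335 + 9/S²)/9 = -335/9 + S⁻²)
1/(l(N, -41*(-4) + 496) + 296433) = 1/((-335/9 + (-41*(-4) + 496)⁻²) + 296433) = 1/((-335/9 + (164 + 496)⁻²) + 296433) = 1/((-335/9 + 660⁻²) + 296433) = 1/((-335/9 + 1/435600) + 296433) = 1/(-16213999/435600 + 296433) = 1/(129110000801/435600) = 435600/129110000801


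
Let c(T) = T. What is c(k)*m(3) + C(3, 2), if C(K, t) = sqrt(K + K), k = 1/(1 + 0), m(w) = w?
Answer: 3 + sqrt(6) ≈ 5.4495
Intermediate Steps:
k = 1 (k = 1/1 = 1)
C(K, t) = sqrt(2)*sqrt(K) (C(K, t) = sqrt(2*K) = sqrt(2)*sqrt(K))
c(k)*m(3) + C(3, 2) = 1*3 + sqrt(2)*sqrt(3) = 3 + sqrt(6)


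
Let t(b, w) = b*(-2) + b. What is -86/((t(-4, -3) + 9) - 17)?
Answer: 43/2 ≈ 21.500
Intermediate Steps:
t(b, w) = -b (t(b, w) = -2*b + b = -b)
-86/((t(-4, -3) + 9) - 17) = -86/((-1*(-4) + 9) - 17) = -86/((4 + 9) - 17) = -86/(13 - 17) = -86/(-4) = -86*(-¼) = 43/2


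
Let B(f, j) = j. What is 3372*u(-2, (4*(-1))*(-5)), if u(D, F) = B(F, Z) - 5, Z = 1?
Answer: -13488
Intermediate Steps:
u(D, F) = -4 (u(D, F) = 1 - 5 = -4)
3372*u(-2, (4*(-1))*(-5)) = 3372*(-4) = -13488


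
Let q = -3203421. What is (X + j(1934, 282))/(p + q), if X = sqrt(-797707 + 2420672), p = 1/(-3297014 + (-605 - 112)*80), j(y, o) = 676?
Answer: -2267556824/10745472113455 - 3354374*sqrt(1622965)/10745472113455 ≈ -0.00060871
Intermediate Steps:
p = -1/3354374 (p = 1/(-3297014 - 717*80) = 1/(-3297014 - 57360) = 1/(-3354374) = -1/3354374 ≈ -2.9812e-7)
X = sqrt(1622965) ≈ 1274.0
(X + j(1934, 282))/(p + q) = (sqrt(1622965) + 676)/(-1/3354374 - 3203421) = (676 + sqrt(1622965))/(-10745472113455/3354374) = (676 + sqrt(1622965))*(-3354374/10745472113455) = -2267556824/10745472113455 - 3354374*sqrt(1622965)/10745472113455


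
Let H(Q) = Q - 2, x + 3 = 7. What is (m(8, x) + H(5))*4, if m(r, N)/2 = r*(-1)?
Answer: -52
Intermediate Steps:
x = 4 (x = -3 + 7 = 4)
H(Q) = -2 + Q
m(r, N) = -2*r (m(r, N) = 2*(r*(-1)) = 2*(-r) = -2*r)
(m(8, x) + H(5))*4 = (-2*8 + (-2 + 5))*4 = (-16 + 3)*4 = -13*4 = -52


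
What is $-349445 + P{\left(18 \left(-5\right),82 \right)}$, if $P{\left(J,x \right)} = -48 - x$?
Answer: $-349575$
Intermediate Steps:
$-349445 + P{\left(18 \left(-5\right),82 \right)} = -349445 - 130 = -349575$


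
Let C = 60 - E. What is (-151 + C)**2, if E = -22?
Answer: 4761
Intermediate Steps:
C = 82 (C = 60 - 1*(-22) = 60 + 22 = 82)
(-151 + C)**2 = (-151 + 82)**2 = (-69)**2 = 4761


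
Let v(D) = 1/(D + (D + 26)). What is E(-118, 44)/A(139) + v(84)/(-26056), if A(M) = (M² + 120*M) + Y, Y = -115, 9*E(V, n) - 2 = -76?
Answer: -187191455/816294822768 ≈ -0.00022932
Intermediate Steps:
E(V, n) = -74/9 (E(V, n) = 2/9 + (⅑)*(-76) = 2/9 - 76/9 = -74/9)
v(D) = 1/(26 + 2*D) (v(D) = 1/(D + (26 + D)) = 1/(26 + 2*D))
A(M) = -115 + M² + 120*M (A(M) = (M² + 120*M) - 115 = -115 + M² + 120*M)
E(-118, 44)/A(139) + v(84)/(-26056) = -74/(9*(-115 + 139² + 120*139)) + (1/(2*(13 + 84)))/(-26056) = -74/(9*(-115 + 19321 + 16680)) + ((½)/97)*(-1/26056) = -74/9/35886 + ((½)*(1/97))*(-1/26056) = -74/9*1/35886 + (1/194)*(-1/26056) = -37/161487 - 1/5054864 = -187191455/816294822768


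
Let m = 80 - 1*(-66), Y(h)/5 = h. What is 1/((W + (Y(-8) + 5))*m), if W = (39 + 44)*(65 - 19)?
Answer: 1/552318 ≈ 1.8106e-6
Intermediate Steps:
Y(h) = 5*h
W = 3818 (W = 83*46 = 3818)
m = 146 (m = 80 + 66 = 146)
1/((W + (Y(-8) + 5))*m) = 1/((3818 + (5*(-8) + 5))*146) = 1/((3818 + (-40 + 5))*146) = 1/((3818 - 35)*146) = 1/(3783*146) = 1/552318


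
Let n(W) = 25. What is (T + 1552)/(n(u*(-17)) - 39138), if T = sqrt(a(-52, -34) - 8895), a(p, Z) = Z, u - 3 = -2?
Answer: -1552/39113 - I*sqrt(8929)/39113 ≈ -0.03968 - 0.0024159*I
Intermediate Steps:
u = 1 (u = 3 - 2 = 1)
T = I*sqrt(8929) (T = sqrt(-34 - 8895) = sqrt(-8929) = I*sqrt(8929) ≈ 94.493*I)
(T + 1552)/(n(u*(-17)) - 39138) = (I*sqrt(8929) + 1552)/(25 - 39138) = (1552 + I*sqrt(8929))/(-39113) = (1552 + I*sqrt(8929))*(-1/39113) = -1552/39113 - I*sqrt(8929)/39113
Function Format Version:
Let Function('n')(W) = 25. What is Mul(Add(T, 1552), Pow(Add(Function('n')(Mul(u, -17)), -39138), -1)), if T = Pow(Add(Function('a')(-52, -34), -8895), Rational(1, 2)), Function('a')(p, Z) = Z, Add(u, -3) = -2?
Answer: Add(Rational(-1552, 39113), Mul(Rational(-1, 39113), I, Pow(8929, Rational(1, 2)))) ≈ Add(-0.039680, Mul(-0.0024159, I))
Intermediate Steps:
u = 1 (u = Add(3, -2) = 1)
T = Mul(I, Pow(8929, Rational(1, 2))) (T = Pow(Add(-34, -8895), Rational(1, 2)) = Pow(-8929, Rational(1, 2)) = Mul(I, Pow(8929, Rational(1, 2))) ≈ Mul(94.493, I))
Mul(Add(T, 1552), Pow(Add(Function('n')(Mul(u, -17)), -39138), -1)) = Mul(Add(Mul(I, Pow(8929, Rational(1, 2))), 1552), Pow(Add(25, -39138), -1)) = Mul(Add(1552, Mul(I, Pow(8929, Rational(1, 2)))), Pow(-39113, -1)) = Mul(Add(1552, Mul(I, Pow(8929, Rational(1, 2)))), Rational(-1, 39113)) = Add(Rational(-1552, 39113), Mul(Rational(-1, 39113), I, Pow(8929, Rational(1, 2))))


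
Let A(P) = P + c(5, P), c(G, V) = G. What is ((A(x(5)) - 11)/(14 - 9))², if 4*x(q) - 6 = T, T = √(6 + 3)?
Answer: 9/16 ≈ 0.56250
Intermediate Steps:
T = 3 (T = √9 = 3)
x(q) = 9/4 (x(q) = 3/2 + (¼)*3 = 3/2 + ¾ = 9/4)
A(P) = 5 + P (A(P) = P + 5 = 5 + P)
((A(x(5)) - 11)/(14 - 9))² = (((5 + 9/4) - 11)/(14 - 9))² = ((29/4 - 11)/5)² = (-15/4*⅕)² = (-¾)² = 9/16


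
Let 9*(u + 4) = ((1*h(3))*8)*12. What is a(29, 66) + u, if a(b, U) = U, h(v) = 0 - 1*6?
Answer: -2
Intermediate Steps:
h(v) = -6 (h(v) = 0 - 6 = -6)
u = -68 (u = -4 + (((1*(-6))*8)*12)/9 = -4 + (-6*8*12)/9 = -4 + (-48*12)/9 = -4 + (⅑)*(-576) = -4 - 64 = -68)
a(29, 66) + u = 66 - 68 = -2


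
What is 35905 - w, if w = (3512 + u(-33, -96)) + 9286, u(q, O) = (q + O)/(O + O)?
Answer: 1478805/64 ≈ 23106.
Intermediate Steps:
u(q, O) = (O + q)/(2*O) (u(q, O) = (O + q)/((2*O)) = (O + q)*(1/(2*O)) = (O + q)/(2*O))
w = 819115/64 (w = (3512 + (1/2)*(-96 - 33)/(-96)) + 9286 = (3512 + (1/2)*(-1/96)*(-129)) + 9286 = (3512 + 43/64) + 9286 = 224811/64 + 9286 = 819115/64 ≈ 12799.)
35905 - w = 35905 - 1*819115/64 = 35905 - 819115/64 = 1478805/64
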